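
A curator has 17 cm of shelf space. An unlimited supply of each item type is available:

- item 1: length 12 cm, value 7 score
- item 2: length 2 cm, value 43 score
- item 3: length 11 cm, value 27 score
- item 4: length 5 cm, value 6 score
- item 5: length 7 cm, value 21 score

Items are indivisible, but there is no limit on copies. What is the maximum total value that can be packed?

Best value-per-unit is item 2 at 43/2, and filling with it alone uses length 8×2=16. No mix of the others beats 8×43 = 344.

344 score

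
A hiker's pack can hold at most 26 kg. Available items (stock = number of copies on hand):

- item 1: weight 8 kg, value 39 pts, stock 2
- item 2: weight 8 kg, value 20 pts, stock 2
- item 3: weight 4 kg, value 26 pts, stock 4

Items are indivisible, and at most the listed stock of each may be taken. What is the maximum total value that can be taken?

Best selections within weight 26 and stock limits:
- 1×item 1 + 4×item 3: weight 24, value 143
- 2×item 1 + 2×item 3: weight 24, value 130
- 1×item 2 + 4×item 3: weight 24, value 124
- 1×item 1 + 3×item 3: weight 20, value 117
Best: 143 pts.

143 pts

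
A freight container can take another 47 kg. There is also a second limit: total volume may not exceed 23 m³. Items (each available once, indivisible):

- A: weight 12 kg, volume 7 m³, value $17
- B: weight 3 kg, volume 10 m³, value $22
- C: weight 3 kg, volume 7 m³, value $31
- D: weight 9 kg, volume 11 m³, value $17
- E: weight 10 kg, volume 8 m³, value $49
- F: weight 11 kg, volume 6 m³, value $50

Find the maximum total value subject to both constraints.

$130

Feasible sets respecting both limits:
- C+E+F: weight 24, volume 21, value 130
- A+E+F: weight 33, volume 21, value 116
- B+C+F: weight 17, volume 23, value 103
Best: $130.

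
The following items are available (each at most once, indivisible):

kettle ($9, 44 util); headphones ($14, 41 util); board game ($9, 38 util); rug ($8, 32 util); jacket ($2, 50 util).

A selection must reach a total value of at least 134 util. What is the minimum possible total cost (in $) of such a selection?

25

Subsets with value ≥ 134, sorted by total cost:
- kettle+headphones+jacket: cost 25, value 135
- kettle+board game+rug+jacket: cost 28, value 164
- kettle+headphones+rug+jacket: cost 33, value 167
Minimum cost: 25 $.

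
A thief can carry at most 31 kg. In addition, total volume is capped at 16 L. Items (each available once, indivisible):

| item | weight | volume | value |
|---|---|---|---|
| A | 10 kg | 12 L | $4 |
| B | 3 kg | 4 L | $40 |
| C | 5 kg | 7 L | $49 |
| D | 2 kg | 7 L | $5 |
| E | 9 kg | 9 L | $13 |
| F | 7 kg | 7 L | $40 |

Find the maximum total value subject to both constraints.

Feasible sets respecting both limits:
- B+C: weight 8, volume 11, value 89
- C+F: weight 12, volume 14, value 89
- B+F: weight 10, volume 11, value 80
- C+E: weight 14, volume 16, value 62
Best: $89.

$89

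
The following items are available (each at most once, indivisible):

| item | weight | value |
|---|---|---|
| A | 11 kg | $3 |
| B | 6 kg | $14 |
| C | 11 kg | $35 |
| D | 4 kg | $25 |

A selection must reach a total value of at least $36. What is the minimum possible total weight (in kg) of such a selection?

Subsets with value ≥ 36, sorted by total weight:
- B+D: weight 10, value 39
- C+D: weight 15, value 60
Minimum weight: 10 kg.

10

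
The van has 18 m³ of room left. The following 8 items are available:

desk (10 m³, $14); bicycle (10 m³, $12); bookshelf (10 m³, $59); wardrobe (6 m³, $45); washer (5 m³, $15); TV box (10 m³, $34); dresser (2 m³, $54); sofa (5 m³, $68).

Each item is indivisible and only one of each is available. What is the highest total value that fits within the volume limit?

$182

Check high-value combinations within 18 m³:
- wardrobe+washer+dresser+sofa: volume 6+5+2+5=18, value 45+15+54+68=182
- bookshelf+dresser+sofa: volume 10+2+5=17, value 59+54+68=181
- wardrobe+dresser+sofa: volume 6+2+5=13, value 45+54+68=167
- bookshelf+wardrobe+dresser: volume 10+6+2=18, value 59+45+54=158
Best: $182.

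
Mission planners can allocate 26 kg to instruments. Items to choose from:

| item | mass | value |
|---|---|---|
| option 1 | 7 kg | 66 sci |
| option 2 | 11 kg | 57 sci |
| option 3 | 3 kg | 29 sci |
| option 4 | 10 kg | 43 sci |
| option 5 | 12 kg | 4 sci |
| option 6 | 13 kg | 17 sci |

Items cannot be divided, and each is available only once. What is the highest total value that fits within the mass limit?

152 sci

Check high-value combinations within 26 kg:
- option 1+option 2+option 3: mass 7+11+3=21, value 66+57+29=152
- option 1+option 3+option 4: mass 7+3+10=20, value 66+29+43=138
- option 2+option 3+option 4: mass 11+3+10=24, value 57+29+43=129
- option 1+option 2: mass 7+11=18, value 66+57=123
Best: 152 sci.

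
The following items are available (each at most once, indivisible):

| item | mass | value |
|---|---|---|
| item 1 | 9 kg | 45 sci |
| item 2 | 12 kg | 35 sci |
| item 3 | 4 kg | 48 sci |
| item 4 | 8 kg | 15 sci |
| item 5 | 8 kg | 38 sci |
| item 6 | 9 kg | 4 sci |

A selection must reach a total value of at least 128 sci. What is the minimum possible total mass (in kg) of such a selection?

21

Subsets with value ≥ 128, sorted by total mass:
- item 1+item 3+item 5: mass 21, value 131
- item 1+item 2+item 3: mass 25, value 128
- item 1+item 3+item 4+item 5: mass 29, value 146
- item 1+item 3+item 5+item 6: mass 30, value 135
Minimum mass: 21 kg.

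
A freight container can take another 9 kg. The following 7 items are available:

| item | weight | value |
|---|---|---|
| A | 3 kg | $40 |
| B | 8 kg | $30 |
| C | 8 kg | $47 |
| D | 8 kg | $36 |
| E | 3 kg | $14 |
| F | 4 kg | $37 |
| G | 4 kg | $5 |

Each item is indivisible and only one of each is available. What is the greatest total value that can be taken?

$77

This is a 0/1 knapsack; check combinations near the capacity.
- A+F: weight 3+4=7, value 40+37=77
- A+E: weight 3+3=6, value 40+14=54
- E+F: weight 3+4=7, value 14+37=51
- C: weight 8, value 47
- A+G: weight 3+4=7, value 40+5=45
Best: $77.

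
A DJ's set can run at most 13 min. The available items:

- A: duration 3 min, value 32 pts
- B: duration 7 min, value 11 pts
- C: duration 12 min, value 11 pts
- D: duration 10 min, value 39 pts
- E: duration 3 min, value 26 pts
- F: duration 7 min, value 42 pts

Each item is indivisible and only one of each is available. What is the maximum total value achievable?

100 pts

Check high-value combinations within 13 min:
- A+E+F: duration 3+3+7=13, value 32+26+42=100
- A+F: duration 3+7=10, value 32+42=74
- A+D: duration 3+10=13, value 32+39=71
- A+B+E: duration 3+7+3=13, value 32+11+26=69
- E+F: duration 3+7=10, value 26+42=68
Best: 100 pts.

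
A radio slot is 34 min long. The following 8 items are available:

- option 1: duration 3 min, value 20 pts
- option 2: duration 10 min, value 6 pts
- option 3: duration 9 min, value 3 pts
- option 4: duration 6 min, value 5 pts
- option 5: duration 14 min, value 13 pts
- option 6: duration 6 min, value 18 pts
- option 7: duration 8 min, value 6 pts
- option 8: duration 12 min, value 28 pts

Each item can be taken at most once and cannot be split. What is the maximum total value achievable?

72 pts

Check high-value combinations within 34 min:
- option 1+option 6+option 7+option 8: duration 3+6+8+12=29, value 20+18+6+28=72
- option 1+option 2+option 6+option 8: duration 3+10+6+12=31, value 20+6+18+28=72
- option 1+option 4+option 6+option 8: duration 3+6+6+12=27, value 20+5+18+28=71
- option 1+option 3+option 6+option 8: duration 3+9+6+12=30, value 20+3+18+28=69
Best: 72 pts.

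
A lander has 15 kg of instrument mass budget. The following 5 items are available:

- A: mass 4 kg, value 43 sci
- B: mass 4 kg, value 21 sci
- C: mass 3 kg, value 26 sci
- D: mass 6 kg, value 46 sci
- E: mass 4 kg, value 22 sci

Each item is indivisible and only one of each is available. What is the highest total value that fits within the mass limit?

115 sci

This is a 0/1 knapsack; check combinations near the capacity.
- A+C+D: mass 4+3+6=13, value 43+26+46=115
- A+B+C+E: mass 4+4+3+4=15, value 43+21+26+22=112
- A+D+E: mass 4+6+4=14, value 43+46+22=111
- A+B+D: mass 4+4+6=14, value 43+21+46=110
Best: 115 sci.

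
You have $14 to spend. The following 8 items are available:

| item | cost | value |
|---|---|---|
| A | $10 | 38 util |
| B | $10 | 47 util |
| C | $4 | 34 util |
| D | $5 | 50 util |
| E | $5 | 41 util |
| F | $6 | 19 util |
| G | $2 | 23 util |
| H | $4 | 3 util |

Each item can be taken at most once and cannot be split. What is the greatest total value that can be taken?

This is a 0/1 knapsack; check combinations near the capacity.
- C+D+E: cost 4+5+5=14, value 34+50+41=125
- D+E+G: cost 5+5+2=12, value 50+41+23=114
- C+D+G: cost 4+5+2=11, value 34+50+23=107
Best: 125 util.

125 util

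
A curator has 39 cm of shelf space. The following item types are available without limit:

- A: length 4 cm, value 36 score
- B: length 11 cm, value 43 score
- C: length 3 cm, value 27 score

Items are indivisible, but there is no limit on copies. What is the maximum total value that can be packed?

351 score

Best value-per-unit is A at 36/4; filling with it alone gives 9×36 = 324.
Optimal mix: 9×A + 1×C → length 39, value 351.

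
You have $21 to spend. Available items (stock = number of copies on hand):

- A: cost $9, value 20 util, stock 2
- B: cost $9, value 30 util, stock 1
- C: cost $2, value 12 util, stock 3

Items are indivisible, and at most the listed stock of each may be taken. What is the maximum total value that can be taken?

66 util

Top feasible selections:
- 1×B + 3×C: cost 15, value 66
- 1×A + 1×B + 1×C: cost 20, value 62
- 1×A + 3×C: cost 15, value 56
- 1×B + 2×C: cost 13, value 54
Best: 66 util.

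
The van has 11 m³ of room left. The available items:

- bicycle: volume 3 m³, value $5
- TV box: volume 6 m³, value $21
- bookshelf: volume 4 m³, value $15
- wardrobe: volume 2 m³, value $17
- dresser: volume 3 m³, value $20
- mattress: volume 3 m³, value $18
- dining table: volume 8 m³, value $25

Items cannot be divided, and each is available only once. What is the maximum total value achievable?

This is a 0/1 knapsack; check combinations near the capacity.
- bicycle+wardrobe+dresser+mattress: volume 3+2+3+3=11, value 5+17+20+18=60
- TV box+wardrobe+dresser: volume 6+2+3=11, value 21+17+20=58
- TV box+wardrobe+mattress: volume 6+2+3=11, value 21+17+18=56
Best: $60.

$60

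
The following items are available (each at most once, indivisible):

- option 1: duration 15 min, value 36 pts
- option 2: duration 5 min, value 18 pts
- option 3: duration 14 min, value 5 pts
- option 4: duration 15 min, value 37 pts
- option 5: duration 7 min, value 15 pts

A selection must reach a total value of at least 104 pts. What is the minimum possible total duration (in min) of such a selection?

Subsets with value ≥ 104, sorted by total duration:
- option 1+option 2+option 4+option 5: duration 42, value 106
- option 1+option 2+option 3+option 4+option 5: duration 56, value 111
Minimum duration: 42 min.

42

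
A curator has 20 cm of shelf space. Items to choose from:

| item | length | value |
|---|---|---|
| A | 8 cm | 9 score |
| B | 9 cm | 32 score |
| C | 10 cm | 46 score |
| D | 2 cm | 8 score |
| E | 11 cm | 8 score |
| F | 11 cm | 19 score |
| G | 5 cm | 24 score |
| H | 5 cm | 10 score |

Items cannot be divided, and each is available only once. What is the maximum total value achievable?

Check high-value combinations within 20 cm:
- C+G+H: length 10+5+5=20, value 46+24+10=80
- C+D+G: length 10+2+5=17, value 46+8+24=78
- B+C: length 9+10=19, value 32+46=78
- C+G: length 10+5=15, value 46+24=70
Best: 80 score.

80 score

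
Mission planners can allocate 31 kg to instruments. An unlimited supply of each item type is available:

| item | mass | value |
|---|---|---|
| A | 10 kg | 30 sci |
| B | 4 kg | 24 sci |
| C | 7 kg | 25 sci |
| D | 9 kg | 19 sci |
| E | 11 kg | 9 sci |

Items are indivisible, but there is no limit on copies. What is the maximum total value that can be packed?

Best value-per-unit is B at 24/4; filling with it alone gives 7×24 = 168.
Optimal mix: 6×B + 1×C → mass 31, value 169.

169 sci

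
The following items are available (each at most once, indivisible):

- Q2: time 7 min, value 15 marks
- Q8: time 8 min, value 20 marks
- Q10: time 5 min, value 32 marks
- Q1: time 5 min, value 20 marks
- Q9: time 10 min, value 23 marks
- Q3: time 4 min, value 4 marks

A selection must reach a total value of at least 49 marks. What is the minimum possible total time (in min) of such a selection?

Subsets with value ≥ 49, sorted by total time:
- Q10+Q1: time 10, value 52
- Q8+Q10: time 13, value 52
- Q10+Q1+Q3: time 14, value 56
- Q10+Q9: time 15, value 55
Minimum time: 10 min.

10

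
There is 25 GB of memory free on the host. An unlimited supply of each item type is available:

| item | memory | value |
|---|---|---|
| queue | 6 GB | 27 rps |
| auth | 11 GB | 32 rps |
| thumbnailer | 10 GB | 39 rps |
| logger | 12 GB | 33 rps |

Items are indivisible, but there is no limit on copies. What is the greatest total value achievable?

Best value-per-unit is queue at 27/6, and filling with it alone uses memory 4×6=24. No mix of the others beats 4×27 = 108.

108 rps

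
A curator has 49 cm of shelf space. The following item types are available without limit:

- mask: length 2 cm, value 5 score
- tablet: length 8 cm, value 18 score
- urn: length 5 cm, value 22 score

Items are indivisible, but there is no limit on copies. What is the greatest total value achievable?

208 score

Best value-per-unit is urn at 22/5; filling with it alone gives 9×22 = 198.
Optimal mix: 2×mask + 9×urn → length 49, value 208.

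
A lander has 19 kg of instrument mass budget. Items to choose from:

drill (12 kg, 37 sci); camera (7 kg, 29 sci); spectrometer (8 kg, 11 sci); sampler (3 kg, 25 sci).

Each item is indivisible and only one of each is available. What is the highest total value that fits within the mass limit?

66 sci

Check high-value combinations within 19 kg:
- drill+camera: mass 12+7=19, value 37+29=66
- camera+spectrometer+sampler: mass 7+8+3=18, value 29+11+25=65
- drill+sampler: mass 12+3=15, value 37+25=62
- camera+sampler: mass 7+3=10, value 29+25=54
- camera+spectrometer: mass 7+8=15, value 29+11=40
Best: 66 sci.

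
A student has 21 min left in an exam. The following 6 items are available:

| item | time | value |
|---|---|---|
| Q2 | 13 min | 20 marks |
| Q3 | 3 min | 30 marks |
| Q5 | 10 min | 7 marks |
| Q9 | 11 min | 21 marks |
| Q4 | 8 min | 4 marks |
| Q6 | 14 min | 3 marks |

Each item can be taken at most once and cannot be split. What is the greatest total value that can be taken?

51 marks

Check high-value combinations within 21 min:
- Q3+Q9: time 3+11=14, value 30+21=51
- Q2+Q3: time 13+3=16, value 20+30=50
- Q3+Q5+Q4: time 3+10+8=21, value 30+7+4=41
Best: 51 marks.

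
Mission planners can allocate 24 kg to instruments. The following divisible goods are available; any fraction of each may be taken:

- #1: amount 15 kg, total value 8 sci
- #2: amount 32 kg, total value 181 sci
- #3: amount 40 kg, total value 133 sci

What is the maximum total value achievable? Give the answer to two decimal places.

Take in order of value per unit:
- #2 (181/32 per unit): 24 of 32 → value 24×181/32 = 135.7500, running total 135.75
Total 135.75.

135.75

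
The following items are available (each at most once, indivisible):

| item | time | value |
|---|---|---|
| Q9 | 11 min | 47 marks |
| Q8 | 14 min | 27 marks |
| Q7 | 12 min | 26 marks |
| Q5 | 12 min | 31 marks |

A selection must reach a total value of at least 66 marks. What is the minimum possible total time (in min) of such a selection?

Subsets with value ≥ 66, sorted by total time:
- Q9+Q5: time 23, value 78
- Q9+Q7: time 23, value 73
- Q9+Q8: time 25, value 74
- Q9+Q7+Q5: time 35, value 104
Minimum time: 23 min.

23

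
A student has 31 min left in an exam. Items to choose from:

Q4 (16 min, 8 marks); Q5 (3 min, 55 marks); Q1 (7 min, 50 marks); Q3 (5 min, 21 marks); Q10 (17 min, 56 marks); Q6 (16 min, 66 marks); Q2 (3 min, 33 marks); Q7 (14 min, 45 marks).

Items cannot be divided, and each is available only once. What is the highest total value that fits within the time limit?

204 marks

This is a 0/1 knapsack; check combinations near the capacity.
- Q5+Q1+Q6+Q2: time 3+7+16+3=29, value 55+50+66+33=204
- Q5+Q1+Q10+Q2: time 3+7+17+3=30, value 55+50+56+33=194
- Q5+Q1+Q3+Q6: time 3+7+5+16=31, value 55+50+21+66=192
Best: 204 marks.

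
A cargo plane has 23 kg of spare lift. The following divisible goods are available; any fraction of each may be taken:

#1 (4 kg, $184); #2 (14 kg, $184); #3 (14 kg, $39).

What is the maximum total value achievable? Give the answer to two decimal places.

381.93

Take in order of value per unit:
- #1 (184/4 per unit): all 4 → value 184, running total 184.00
- #2 (184/14 per unit): all 14 → value 184, running total 368.00
- #3 (39/14 per unit): 5 of 14 → value 5×39/14 = 13.9286, running total 381.93
Total 381.93.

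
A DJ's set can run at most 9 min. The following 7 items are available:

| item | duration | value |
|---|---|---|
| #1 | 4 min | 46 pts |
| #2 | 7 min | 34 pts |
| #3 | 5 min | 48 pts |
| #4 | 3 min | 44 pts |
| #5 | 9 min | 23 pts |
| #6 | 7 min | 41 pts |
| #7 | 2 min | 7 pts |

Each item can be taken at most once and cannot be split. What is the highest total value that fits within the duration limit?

Check high-value combinations within 9 min:
- #1+#4+#7: duration 4+3+2=9, value 46+44+7=97
- #1+#3: duration 4+5=9, value 46+48=94
- #3+#4: duration 5+3=8, value 48+44=92
- #1+#4: duration 4+3=7, value 46+44=90
- #3+#7: duration 5+2=7, value 48+7=55
Best: 97 pts.

97 pts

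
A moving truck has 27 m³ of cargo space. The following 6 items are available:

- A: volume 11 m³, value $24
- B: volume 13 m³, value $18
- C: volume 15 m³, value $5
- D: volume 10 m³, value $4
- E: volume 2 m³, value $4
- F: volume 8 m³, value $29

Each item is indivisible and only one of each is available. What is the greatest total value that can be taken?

$57

Check high-value combinations within 27 m³:
- A+E+F: volume 11+2+8=21, value 24+4+29=57
- A+F: volume 11+8=19, value 24+29=53
- B+E+F: volume 13+2+8=23, value 18+4+29=51
- B+F: volume 13+8=21, value 18+29=47
Best: $57.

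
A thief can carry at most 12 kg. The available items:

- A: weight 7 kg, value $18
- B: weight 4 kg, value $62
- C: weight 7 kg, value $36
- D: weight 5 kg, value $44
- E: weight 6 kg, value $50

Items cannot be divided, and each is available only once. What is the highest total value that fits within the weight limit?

$112

Check high-value combinations within 12 kg:
- B+E: weight 4+6=10, value 62+50=112
- B+D: weight 4+5=9, value 62+44=106
- B+C: weight 4+7=11, value 62+36=98
- D+E: weight 5+6=11, value 44+50=94
- A+B: weight 7+4=11, value 18+62=80
Best: $112.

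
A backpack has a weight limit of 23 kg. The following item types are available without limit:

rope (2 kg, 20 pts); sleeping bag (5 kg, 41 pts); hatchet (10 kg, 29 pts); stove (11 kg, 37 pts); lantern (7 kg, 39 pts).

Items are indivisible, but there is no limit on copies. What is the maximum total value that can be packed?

221 pts

Best value-per-unit is rope at 20/2; filling with it alone gives 11×20 = 220.
Optimal mix: 9×rope + 1×sleeping bag → weight 23, value 221.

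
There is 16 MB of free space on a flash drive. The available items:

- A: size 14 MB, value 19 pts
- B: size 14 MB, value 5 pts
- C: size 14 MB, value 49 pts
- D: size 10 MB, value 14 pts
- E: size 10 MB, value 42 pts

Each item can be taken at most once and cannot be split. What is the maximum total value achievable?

49 pts

Check high-value combinations within 16 MB:
- C: size 14, value 49
- E: size 10, value 42
- A: size 14, value 19
- D: size 10, value 14
Best: 49 pts.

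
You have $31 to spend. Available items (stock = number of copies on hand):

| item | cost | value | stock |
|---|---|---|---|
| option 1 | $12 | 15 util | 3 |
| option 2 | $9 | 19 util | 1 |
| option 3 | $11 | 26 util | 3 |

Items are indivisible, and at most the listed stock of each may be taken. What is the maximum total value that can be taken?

Top feasible selections:
- 1×option 2 + 2×option 3: cost 31, value 71
- 2×option 3: cost 22, value 52
- 1×option 2 + 1×option 3: cost 20, value 45
- 1×option 1 + 1×option 3: cost 23, value 41
Best: 71 util.

71 util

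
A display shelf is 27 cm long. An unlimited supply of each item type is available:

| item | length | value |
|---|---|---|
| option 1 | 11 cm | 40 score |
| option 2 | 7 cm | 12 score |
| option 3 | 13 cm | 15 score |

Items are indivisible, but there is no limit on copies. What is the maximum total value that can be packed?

80 score

Best value-per-unit is option 1 at 40/11, and filling with it alone uses length 2×11=22. No mix of the others beats 2×40 = 80.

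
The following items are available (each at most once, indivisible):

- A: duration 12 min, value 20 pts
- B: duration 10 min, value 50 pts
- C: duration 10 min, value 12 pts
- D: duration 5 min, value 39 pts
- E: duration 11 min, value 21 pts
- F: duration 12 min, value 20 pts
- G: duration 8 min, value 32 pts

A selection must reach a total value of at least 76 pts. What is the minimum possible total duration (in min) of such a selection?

15

Subsets with value ≥ 76, sorted by total duration:
- B+D: duration 15, value 89
- B+G: duration 18, value 82
Minimum duration: 15 min.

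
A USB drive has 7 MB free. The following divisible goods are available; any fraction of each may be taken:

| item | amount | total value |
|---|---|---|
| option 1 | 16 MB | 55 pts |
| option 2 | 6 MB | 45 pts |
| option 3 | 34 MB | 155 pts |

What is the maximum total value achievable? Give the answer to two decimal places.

49.56

Take in order of value per unit:
- option 2 (45/6 per unit): all 6 → value 45, running total 45.00
- option 3 (155/34 per unit): 1 of 34 → value 1×155/34 = 4.5588, running total 49.56
Total 49.56.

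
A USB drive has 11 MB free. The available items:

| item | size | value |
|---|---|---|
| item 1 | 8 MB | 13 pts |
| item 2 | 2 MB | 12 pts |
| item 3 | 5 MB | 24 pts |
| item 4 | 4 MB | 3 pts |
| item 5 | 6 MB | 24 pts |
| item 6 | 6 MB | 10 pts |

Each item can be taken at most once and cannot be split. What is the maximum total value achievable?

Check high-value combinations within 11 MB:
- item 3+item 5: size 5+6=11, value 24+24=48
- item 2+item 3+item 4: size 2+5+4=11, value 12+24+3=39
- item 2+item 3: size 2+5=7, value 12+24=36
Best: 48 pts.

48 pts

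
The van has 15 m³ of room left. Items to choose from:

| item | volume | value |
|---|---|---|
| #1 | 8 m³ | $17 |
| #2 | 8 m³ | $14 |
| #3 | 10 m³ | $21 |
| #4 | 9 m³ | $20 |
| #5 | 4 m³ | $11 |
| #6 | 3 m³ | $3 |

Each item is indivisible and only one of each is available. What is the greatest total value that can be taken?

$32

Check high-value combinations within 15 m³:
- #3+#5: volume 10+4=14, value 21+11=32
- #4+#5: volume 9+4=13, value 20+11=31
- #1+#5+#6: volume 8+4+3=15, value 17+11+3=31
Best: $32.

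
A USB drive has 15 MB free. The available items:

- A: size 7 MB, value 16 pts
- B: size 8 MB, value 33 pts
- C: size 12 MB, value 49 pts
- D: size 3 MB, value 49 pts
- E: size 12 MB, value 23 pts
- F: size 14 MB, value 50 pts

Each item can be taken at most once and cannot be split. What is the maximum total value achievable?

Check high-value combinations within 15 MB:
- C+D: size 12+3=15, value 49+49=98
- B+D: size 8+3=11, value 33+49=82
- D+E: size 3+12=15, value 49+23=72
Best: 98 pts.

98 pts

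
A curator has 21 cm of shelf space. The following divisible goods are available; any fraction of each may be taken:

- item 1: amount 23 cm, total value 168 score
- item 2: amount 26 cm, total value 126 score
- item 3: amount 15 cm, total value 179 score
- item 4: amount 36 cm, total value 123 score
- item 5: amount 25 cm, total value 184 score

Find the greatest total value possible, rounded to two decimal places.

Take in order of value per unit:
- item 3 (179/15 per unit): all 15 → value 179, running total 179.00
- item 5 (184/25 per unit): 6 of 25 → value 6×184/25 = 44.1600, running total 223.16
Total 223.16.

223.16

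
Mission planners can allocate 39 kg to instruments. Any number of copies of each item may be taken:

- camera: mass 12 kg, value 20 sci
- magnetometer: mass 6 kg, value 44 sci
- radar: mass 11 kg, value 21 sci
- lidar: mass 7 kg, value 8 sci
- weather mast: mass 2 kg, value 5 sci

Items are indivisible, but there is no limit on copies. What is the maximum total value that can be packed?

269 sci

Best value-per-unit is magnetometer at 44/6; filling with it alone gives 6×44 = 264.
Optimal mix: 6×magnetometer + 1×weather mast → mass 38, value 269.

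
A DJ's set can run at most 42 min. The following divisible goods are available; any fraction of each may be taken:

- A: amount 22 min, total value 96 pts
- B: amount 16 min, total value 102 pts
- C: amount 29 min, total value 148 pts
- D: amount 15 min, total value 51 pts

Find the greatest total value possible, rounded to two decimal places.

234.69

Take in order of value per unit:
- B (102/16 per unit): all 16 → value 102, running total 102.00
- C (148/29 per unit): 26 of 29 → value 26×148/29 = 132.6897, running total 234.69
Total 234.69.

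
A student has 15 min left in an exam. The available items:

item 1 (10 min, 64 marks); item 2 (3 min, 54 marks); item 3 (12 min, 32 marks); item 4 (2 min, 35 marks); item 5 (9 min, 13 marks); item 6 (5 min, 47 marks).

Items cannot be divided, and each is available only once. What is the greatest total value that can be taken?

Check high-value combinations within 15 min:
- item 1+item 2+item 4: time 10+3+2=15, value 64+54+35=153
- item 2+item 4+item 6: time 3+2+5=10, value 54+35+47=136
- item 1+item 2: time 10+3=13, value 64+54=118
Best: 153 marks.

153 marks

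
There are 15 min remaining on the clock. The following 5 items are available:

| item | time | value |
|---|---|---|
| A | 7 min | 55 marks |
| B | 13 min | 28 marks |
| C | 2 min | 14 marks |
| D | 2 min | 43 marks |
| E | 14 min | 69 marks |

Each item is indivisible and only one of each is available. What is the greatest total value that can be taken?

Check high-value combinations within 15 min:
- A+C+D: time 7+2+2=11, value 55+14+43=112
- A+D: time 7+2=9, value 55+43=98
- B+D: time 13+2=15, value 28+43=71
- A+C: time 7+2=9, value 55+14=69
Best: 112 marks.

112 marks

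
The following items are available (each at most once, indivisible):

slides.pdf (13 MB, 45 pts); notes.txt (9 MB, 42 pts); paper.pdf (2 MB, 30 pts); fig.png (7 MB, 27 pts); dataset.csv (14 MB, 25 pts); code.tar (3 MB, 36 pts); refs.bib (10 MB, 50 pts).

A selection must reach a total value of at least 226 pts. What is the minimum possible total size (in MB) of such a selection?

44

Subsets with value ≥ 226, sorted by total size:
- slides.pdf+notes.txt+paper.pdf+fig.png+code.tar+refs.bib: size 44, value 230
- slides.pdf+notes.txt+paper.pdf+dataset.csv+code.tar+refs.bib: size 51, value 228
- slides.pdf+notes.txt+paper.pdf+fig.png+dataset.csv+code.tar+refs.bib: size 58, value 255
Minimum size: 44 MB.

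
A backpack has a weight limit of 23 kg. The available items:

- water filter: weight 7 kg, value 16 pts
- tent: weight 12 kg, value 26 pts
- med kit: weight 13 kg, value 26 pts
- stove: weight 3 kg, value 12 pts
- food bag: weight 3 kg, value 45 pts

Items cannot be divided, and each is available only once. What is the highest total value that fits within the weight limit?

87 pts

This is a 0/1 knapsack; check combinations near the capacity.
- water filter+tent+food bag: weight 7+12+3=22, value 16+26+45=87
- water filter+med kit+food bag: weight 7+13+3=23, value 16+26+45=87
- tent+stove+food bag: weight 12+3+3=18, value 26+12+45=83
Best: 87 pts.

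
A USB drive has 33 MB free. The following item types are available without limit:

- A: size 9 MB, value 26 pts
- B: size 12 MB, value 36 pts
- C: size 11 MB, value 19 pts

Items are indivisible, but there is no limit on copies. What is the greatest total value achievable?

98 pts

Best value-per-unit is B at 36/12; filling with it alone gives 2×36 = 72.
Optimal mix: 1×A + 2×B → size 33, value 98.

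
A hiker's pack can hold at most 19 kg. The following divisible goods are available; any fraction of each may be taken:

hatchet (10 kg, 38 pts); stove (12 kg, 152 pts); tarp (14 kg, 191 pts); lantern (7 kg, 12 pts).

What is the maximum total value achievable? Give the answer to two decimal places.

Take in order of value per unit:
- tarp (191/14 per unit): all 14 → value 191, running total 191.00
- stove (152/12 per unit): 5 of 12 → value 5×152/12 = 63.3333, running total 254.33
Total 254.33.

254.33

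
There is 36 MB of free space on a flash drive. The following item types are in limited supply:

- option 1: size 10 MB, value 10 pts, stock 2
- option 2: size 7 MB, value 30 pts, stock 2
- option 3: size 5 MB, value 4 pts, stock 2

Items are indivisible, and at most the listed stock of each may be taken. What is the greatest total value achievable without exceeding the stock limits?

Top feasible selections:
- 2×option 1 + 2×option 2: size 34, value 80
- 1×option 1 + 2×option 2 + 2×option 3: size 34, value 78
- 1×option 1 + 2×option 2 + 1×option 3: size 29, value 74
Best: 80 pts.

80 pts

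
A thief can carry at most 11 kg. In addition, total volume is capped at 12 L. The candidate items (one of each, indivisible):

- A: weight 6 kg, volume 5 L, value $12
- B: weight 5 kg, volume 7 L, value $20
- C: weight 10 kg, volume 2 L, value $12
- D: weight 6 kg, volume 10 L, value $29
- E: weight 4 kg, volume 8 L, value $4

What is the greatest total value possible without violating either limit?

$32

Feasible sets respecting both limits:
- A+B: weight 11, volume 12, value 32
- D: weight 6, volume 10, value 29
- B: weight 5, volume 7, value 20
Best: $32.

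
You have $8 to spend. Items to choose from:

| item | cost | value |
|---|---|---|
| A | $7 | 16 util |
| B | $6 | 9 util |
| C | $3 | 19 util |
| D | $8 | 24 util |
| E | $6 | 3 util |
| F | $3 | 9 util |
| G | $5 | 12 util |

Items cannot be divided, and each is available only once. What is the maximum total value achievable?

31 util

Check high-value combinations within $8:
- C+G: cost 3+5=8, value 19+12=31
- C+F: cost 3+3=6, value 19+9=28
- D: cost 8, value 24
- F+G: cost 3+5=8, value 9+12=21
- C: cost 3, value 19
Best: 31 util.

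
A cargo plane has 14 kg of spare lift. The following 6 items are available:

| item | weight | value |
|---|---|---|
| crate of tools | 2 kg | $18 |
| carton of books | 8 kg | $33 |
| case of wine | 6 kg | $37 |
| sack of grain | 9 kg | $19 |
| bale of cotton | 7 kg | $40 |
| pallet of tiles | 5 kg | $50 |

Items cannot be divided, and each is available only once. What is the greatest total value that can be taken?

$108

Check high-value combinations within 14 kg:
- crate of tools+bale of cotton+pallet of tiles: weight 2+7+5=14, value 18+40+50=108
- crate of tools+case of wine+pallet of tiles: weight 2+6+5=13, value 18+37+50=105
- bale of cotton+pallet of tiles: weight 7+5=12, value 40+50=90
- case of wine+pallet of tiles: weight 6+5=11, value 37+50=87
- carton of books+pallet of tiles: weight 8+5=13, value 33+50=83
Best: $108.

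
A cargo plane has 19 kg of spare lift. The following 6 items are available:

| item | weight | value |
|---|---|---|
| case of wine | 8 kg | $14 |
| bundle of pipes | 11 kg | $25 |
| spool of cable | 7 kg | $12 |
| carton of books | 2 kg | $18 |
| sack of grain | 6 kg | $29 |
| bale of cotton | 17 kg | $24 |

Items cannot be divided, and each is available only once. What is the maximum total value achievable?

This is a 0/1 knapsack; check combinations near the capacity.
- bundle of pipes+carton of books+sack of grain: weight 11+2+6=19, value 25+18+29=72
- case of wine+carton of books+sack of grain: weight 8+2+6=16, value 14+18+29=61
- spool of cable+carton of books+sack of grain: weight 7+2+6=15, value 12+18+29=59
- bundle of pipes+sack of grain: weight 11+6=17, value 25+29=54
Best: $72.

$72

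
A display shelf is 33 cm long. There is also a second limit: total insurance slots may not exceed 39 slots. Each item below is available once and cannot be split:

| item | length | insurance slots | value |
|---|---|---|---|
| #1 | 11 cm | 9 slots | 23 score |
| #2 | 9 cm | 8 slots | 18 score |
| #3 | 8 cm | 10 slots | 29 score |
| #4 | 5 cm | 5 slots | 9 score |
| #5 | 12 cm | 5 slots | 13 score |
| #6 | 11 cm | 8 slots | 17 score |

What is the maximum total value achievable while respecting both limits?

Feasible sets respecting both limits:
- #1+#2+#3+#4: length 33, insurance slots 32, value 79
- #2+#3+#4+#6: length 33, insurance slots 31, value 73
- #1+#2+#3: length 28, insurance slots 27, value 70
Best: 79 score.

79 score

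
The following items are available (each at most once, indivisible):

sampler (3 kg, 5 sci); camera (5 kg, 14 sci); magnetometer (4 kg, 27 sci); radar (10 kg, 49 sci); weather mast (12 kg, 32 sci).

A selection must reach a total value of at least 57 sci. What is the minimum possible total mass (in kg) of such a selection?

14

Subsets with value ≥ 57, sorted by total mass:
- magnetometer+radar: mass 14, value 76
- camera+radar: mass 15, value 63
- magnetometer+weather mast: mass 16, value 59
Minimum mass: 14 kg.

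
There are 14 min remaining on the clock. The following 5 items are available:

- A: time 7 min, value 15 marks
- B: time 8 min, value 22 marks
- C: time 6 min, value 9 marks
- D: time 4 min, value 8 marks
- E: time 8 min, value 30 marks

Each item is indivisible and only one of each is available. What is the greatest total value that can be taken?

39 marks

Check high-value combinations within 14 min:
- C+E: time 6+8=14, value 9+30=39
- D+E: time 4+8=12, value 8+30=38
- B+C: time 8+6=14, value 22+9=31
- E: time 8, value 30
- B+D: time 8+4=12, value 22+8=30
Best: 39 marks.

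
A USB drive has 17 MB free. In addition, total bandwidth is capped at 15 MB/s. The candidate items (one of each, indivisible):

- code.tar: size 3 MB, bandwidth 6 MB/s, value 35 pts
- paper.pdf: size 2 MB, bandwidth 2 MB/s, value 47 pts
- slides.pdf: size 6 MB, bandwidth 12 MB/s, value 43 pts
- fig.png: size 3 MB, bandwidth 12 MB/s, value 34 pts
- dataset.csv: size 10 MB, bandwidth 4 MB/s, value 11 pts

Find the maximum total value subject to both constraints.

Feasible sets respecting both limits:
- code.tar+paper.pdf+dataset.csv: size 15, bandwidth 12, value 93
- paper.pdf+slides.pdf: size 8, bandwidth 14, value 90
- code.tar+paper.pdf: size 5, bandwidth 8, value 82
Best: 93 pts.

93 pts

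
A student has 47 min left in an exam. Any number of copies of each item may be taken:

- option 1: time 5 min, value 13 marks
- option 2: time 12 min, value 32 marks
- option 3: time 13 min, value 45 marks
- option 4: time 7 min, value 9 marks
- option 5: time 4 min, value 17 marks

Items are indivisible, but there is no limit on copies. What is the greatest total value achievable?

Best value-per-unit is option 5 at 17/4, and filling with it alone uses time 11×4=44. No mix of the others beats 11×17 = 187.

187 marks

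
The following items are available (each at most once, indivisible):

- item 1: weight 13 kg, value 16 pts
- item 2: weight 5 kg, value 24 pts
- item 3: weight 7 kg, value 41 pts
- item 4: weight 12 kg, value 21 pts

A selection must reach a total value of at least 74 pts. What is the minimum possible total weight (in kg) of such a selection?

Subsets with value ≥ 74, sorted by total weight:
- item 2+item 3+item 4: weight 24, value 86
- item 1+item 2+item 3: weight 25, value 81
Minimum weight: 24 kg.

24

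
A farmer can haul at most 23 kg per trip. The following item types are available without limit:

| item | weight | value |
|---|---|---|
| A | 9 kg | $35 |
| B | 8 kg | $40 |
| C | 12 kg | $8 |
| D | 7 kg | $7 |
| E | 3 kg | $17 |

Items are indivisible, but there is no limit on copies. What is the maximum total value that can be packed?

Best value-per-unit is E at 17/3; filling with it alone gives 7×17 = 119.
Optimal mix: 1×B + 5×E → weight 23, value 125.

$125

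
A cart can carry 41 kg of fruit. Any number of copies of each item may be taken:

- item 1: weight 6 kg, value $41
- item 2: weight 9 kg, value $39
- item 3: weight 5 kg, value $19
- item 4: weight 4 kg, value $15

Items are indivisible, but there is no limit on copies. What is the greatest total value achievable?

$265

Best value-per-unit is item 1 at 41/6; filling with it alone gives 6×41 = 246.
Optimal mix: 6×item 1 + 1×item 3 → weight 41, value 265.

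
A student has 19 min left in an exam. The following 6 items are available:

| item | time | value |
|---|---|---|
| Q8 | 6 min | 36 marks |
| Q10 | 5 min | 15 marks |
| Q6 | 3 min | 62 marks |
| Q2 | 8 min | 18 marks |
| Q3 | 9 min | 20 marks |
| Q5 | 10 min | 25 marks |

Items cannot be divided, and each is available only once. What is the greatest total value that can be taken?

123 marks

Check high-value combinations within 19 min:
- Q8+Q6+Q5: time 6+3+10=19, value 36+62+25=123
- Q8+Q6+Q3: time 6+3+9=18, value 36+62+20=118
- Q8+Q6+Q2: time 6+3+8=17, value 36+62+18=116
Best: 123 marks.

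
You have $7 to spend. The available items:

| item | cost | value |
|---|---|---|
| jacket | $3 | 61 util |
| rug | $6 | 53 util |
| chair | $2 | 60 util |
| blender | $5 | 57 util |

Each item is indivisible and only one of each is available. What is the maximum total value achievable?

121 util

Check high-value combinations within $7:
- jacket+chair: cost 3+2=5, value 61+60=121
- chair+blender: cost 2+5=7, value 60+57=117
- jacket: cost 3, value 61
- chair: cost 2, value 60
Best: 121 util.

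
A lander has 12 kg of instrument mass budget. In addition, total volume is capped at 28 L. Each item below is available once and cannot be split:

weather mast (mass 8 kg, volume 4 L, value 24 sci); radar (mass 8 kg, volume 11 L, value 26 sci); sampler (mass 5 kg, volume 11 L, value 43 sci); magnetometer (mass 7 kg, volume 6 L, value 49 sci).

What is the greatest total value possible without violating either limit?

92 sci

Feasible sets respecting both limits:
- sampler+magnetometer: mass 12, volume 17, value 92
- magnetometer: mass 7, volume 6, value 49
- sampler: mass 5, volume 11, value 43
- radar: mass 8, volume 11, value 26
Best: 92 sci.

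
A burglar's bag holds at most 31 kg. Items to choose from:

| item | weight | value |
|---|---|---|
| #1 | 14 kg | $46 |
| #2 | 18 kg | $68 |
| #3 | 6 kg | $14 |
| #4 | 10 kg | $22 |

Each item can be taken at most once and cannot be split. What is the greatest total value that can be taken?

Check high-value combinations within 31 kg:
- #2+#4: weight 18+10=28, value 68+22=90
- #2+#3: weight 18+6=24, value 68+14=82
- #1+#3+#4: weight 14+6+10=30, value 46+14+22=82
Best: $90.

$90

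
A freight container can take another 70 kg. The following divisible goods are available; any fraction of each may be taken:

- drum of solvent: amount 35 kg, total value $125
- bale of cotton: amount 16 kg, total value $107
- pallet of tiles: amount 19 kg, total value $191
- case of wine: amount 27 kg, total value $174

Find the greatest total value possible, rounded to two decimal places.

500.57

Take in order of value per unit:
- pallet of tiles (191/19 per unit): all 19 → value 191, running total 191.00
- bale of cotton (107/16 per unit): all 16 → value 107, running total 298.00
- case of wine (174/27 per unit): all 27 → value 174, running total 472.00
- drum of solvent (125/35 per unit): 8 of 35 → value 8×125/35 = 28.5714, running total 500.57
Total 500.57.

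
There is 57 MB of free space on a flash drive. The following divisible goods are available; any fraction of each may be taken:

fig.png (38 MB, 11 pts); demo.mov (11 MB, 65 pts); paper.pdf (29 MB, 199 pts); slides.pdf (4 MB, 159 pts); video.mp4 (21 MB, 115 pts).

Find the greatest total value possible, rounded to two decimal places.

Take in order of value per unit:
- slides.pdf (159/4 per unit): all 4 → value 159, running total 159.00
- paper.pdf (199/29 per unit): all 29 → value 199, running total 358.00
- demo.mov (65/11 per unit): all 11 → value 65, running total 423.00
- video.mp4 (115/21 per unit): 13 of 21 → value 13×115/21 = 71.1905, running total 494.19
Total 494.19.

494.19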